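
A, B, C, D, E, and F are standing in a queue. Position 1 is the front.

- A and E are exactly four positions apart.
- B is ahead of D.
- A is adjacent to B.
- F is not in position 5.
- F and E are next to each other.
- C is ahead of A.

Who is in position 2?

With clues 1–2, D is ruled out for position 2.
With clues 1–3, E is ruled out for position 2.
With clues 1–5, A and C are ruled out for position 2.
With clues 1–6, B is ruled out for position 2.
So position 2 is F.

F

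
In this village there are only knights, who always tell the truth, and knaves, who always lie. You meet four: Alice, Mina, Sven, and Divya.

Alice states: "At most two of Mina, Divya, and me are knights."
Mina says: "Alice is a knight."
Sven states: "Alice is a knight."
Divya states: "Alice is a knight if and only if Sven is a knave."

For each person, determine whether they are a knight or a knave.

Alice: knight, Mina: knight, Sven: knight, Divya: knave

Consider Alice. Suppose Alice is a knave.
Then Alice's own statement would have to be false, but it can't be — contradiction.
So Alice is a knight.
With that fixed, Mina's statement is true, so Mina is a knight.
With that fixed, Sven's statement is true, so Sven is a knight.
With that fixed, Divya's statement is false, so Divya is a knave.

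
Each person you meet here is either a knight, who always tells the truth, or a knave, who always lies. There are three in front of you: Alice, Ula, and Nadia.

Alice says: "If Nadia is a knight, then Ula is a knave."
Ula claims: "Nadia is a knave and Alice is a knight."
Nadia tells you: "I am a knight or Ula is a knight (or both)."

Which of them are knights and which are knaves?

Alice: knight, Ula: knave, Nadia: knight

Consider Alice. Suppose Alice is a knave.
Then no assignment of the remaining roles makes every statement match its speaker's type — contradiction.
So Alice is a knight.
Consider Ula. Suppose Ula is a knight.
Then no assignment of the remaining roles makes every statement match its speaker's type — contradiction.
So Ula is a knave.
Consider Nadia. Suppose Nadia is a knave.
Then Ula's statement comes out true, contradicting Ula being a knave.
So Nadia is a knight.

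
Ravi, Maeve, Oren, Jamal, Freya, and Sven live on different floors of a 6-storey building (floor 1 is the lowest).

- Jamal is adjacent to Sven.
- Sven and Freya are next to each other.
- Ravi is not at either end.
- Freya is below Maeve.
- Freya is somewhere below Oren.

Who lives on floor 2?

With clues 1–4, Maeve and Oren are ruled out for floor 2.
With clues 1–5, Freya, Jamal, and Ravi are ruled out for floor 2.
So floor 2 is Sven.

Sven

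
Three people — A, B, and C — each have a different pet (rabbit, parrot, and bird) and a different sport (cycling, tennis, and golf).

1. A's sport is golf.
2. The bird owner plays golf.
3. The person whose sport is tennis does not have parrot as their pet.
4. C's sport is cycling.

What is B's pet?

With clues 1–2, bird is impossible for B's pet.
With clues 1–4, parrot is impossible for B's pet.
That leaves rabbit.

rabbit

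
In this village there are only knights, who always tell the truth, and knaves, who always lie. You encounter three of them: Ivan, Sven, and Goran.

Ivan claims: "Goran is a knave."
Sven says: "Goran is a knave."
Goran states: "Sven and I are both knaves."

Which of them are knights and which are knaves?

Ivan: knight, Sven: knight, Goran: knave

Consider Ivan. Suppose Ivan is a knave.
Then no assignment of the remaining roles makes every statement match its speaker's type — contradiction.
So Ivan is a knight.
Consider Sven. Suppose Sven is a knave.
Then whichever role Goran has, Goran's statement has the wrong truth value — contradiction.
So Sven is a knight.
With that fixed, Goran's statement is false, so Goran is a knave.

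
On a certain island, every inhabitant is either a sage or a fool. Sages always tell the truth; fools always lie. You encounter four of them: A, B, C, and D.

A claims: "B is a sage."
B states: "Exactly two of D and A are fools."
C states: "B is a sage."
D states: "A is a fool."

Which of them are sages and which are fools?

A: fool, B: fool, C: fool, D: sage

Consider A. Suppose A is a sage.
Then no assignment of the remaining roles makes every statement match its speaker's type — contradiction.
So A is a fool.
With that fixed, D's statement is true, so D is a sage.
With that fixed, B's statement is false, so B is a fool.
With that fixed, C's statement is false, so C is a fool.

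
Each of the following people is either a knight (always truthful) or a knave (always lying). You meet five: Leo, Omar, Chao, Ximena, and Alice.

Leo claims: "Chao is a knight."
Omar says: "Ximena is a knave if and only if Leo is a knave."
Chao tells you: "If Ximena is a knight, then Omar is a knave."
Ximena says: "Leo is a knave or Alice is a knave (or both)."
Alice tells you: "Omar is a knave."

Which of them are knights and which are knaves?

Consider Leo. Suppose Leo is a knave.
Then no assignment of the remaining roles makes every statement match its speaker's type — contradiction.
So Leo is a knight.
Consider Omar. Suppose Omar is a knight.
Then no assignment of the remaining roles makes every statement match its speaker's type — contradiction.
So Omar is a knave.
With that fixed, Chao's statement is true, so Chao is a knight.
With that fixed, Alice's statement is true, so Alice is a knight.
With that fixed, Ximena's statement is false, so Ximena is a knave.

Leo: knight, Omar: knave, Chao: knight, Ximena: knave, Alice: knight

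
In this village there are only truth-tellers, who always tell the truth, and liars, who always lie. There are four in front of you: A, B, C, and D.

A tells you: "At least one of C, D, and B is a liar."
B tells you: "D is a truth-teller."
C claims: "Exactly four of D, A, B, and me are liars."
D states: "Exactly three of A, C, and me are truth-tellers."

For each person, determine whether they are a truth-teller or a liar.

A: truth-teller, B: liar, C: liar, D: liar

Consider A. Suppose A is a liar.
Then no assignment of the remaining roles makes every statement match its speaker's type — contradiction.
So A is a truth-teller.
With that fixed, C's statement is false, so C is a liar.
With that fixed, D's statement is false, so D is a liar.
With that fixed, B's statement is false, so B is a liar.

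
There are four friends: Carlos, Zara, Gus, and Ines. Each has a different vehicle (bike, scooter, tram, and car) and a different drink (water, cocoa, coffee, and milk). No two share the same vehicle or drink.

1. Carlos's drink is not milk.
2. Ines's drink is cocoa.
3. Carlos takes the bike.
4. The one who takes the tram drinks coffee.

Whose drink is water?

Carlos

With clues 1–2, Ines is impossible for the one with drink water.
With clues 1–4, Gus and Zara are impossible for the one with drink water.
That leaves Carlos.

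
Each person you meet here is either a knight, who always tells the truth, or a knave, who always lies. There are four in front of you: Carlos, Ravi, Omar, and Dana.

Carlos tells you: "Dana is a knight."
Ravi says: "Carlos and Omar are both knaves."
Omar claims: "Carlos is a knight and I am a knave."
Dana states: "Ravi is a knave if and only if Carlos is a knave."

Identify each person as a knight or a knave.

Carlos: knave, Ravi: knight, Omar: knave, Dana: knave

Consider Carlos. Suppose Carlos is a knight.
Then whichever role Omar has, Omar's statement has the wrong truth value — contradiction.
So Carlos is a knave.
With that fixed, Omar's statement is false, so Omar is a knave.
With that fixed, Ravi's statement is true, so Ravi is a knight.
With that fixed, Dana's statement is false, so Dana is a knave.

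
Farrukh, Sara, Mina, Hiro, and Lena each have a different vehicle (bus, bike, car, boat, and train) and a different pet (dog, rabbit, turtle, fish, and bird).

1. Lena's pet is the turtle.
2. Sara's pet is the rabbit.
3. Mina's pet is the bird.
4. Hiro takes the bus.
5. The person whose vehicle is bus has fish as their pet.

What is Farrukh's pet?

dog

Clue 1 rules out turtle for Farrukh's pet.
With clues 1–2, rabbit is impossible for Farrukh's pet.
With clues 1–3, bird is impossible for Farrukh's pet.
With clues 1–5, fish is impossible for Farrukh's pet.
That leaves dog.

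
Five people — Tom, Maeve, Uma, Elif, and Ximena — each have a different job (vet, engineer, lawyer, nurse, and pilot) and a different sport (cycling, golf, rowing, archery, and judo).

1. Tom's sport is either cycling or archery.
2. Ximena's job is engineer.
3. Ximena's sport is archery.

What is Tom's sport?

Clue 1 rules out golf, judo, and rowing for Tom's sport.
With clues 1–3, archery is impossible for Tom's sport.
That leaves cycling.

cycling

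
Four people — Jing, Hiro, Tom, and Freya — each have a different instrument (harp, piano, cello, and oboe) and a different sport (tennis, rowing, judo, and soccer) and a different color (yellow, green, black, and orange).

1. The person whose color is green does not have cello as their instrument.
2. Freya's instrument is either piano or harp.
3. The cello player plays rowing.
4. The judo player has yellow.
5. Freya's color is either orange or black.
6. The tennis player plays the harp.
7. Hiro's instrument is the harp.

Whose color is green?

Hiro

With clues 1–5, Freya is impossible for the one with color green.
With clues 1–7, Jing and Tom are impossible for the one with color green.
That leaves Hiro.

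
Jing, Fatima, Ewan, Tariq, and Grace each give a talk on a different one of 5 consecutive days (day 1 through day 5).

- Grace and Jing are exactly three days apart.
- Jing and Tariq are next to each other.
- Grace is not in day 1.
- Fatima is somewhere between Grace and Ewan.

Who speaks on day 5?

Grace

With clues 1–3, Tariq is ruled out for day 5.
With clues 1–4, Ewan, Fatima, and Jing are ruled out for day 5.
So day 5 is Grace.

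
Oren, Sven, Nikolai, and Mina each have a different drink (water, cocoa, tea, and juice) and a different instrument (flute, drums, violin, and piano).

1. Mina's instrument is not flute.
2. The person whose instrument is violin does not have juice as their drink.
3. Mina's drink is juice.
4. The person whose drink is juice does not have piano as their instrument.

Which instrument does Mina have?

drums

Clue 1 rules out flute for Mina's instrument.
With clues 1–3, violin is impossible for Mina's instrument.
With clues 1–4, piano is impossible for Mina's instrument.
That leaves drums.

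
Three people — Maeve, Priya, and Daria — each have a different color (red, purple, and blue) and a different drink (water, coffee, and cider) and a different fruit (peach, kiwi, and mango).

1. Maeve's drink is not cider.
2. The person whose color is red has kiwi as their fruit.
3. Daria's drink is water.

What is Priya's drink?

cider

With clues 1–3, coffee and water are impossible for Priya's drink.
That leaves cider.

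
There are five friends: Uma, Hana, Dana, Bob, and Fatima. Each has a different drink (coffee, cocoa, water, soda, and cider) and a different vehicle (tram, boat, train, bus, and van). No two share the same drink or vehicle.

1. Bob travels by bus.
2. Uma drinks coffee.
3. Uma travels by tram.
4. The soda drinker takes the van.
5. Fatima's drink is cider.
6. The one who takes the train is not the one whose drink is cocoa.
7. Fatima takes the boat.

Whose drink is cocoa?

Bob

With clues 1–2, Uma is impossible for the one with drink cocoa.
With clues 1–5, Fatima is impossible for the one with drink cocoa.
With clues 1–7, Dana and Hana are impossible for the one with drink cocoa.
That leaves Bob.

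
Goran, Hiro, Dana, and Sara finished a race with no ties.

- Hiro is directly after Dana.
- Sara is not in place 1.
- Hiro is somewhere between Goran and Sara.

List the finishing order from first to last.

From clue 1: Hiro is in {2,3,4}.
From clues 1–2: Goran is in {1,3,4}.
From clues 1–3: Goran → place 1, Dana → place 2, Hiro → place 3, Sara → place 4.

Goran, Dana, Hiro, Sara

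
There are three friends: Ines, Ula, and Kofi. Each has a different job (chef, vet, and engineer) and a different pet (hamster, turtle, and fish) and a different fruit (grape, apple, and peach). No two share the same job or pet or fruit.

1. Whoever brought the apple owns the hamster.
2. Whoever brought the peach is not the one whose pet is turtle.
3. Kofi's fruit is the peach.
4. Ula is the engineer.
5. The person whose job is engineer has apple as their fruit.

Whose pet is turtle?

With clues 1–3, Kofi is impossible for the one with pet turtle.
With clues 1–5, Ula is impossible for the one with pet turtle.
That leaves Ines.

Ines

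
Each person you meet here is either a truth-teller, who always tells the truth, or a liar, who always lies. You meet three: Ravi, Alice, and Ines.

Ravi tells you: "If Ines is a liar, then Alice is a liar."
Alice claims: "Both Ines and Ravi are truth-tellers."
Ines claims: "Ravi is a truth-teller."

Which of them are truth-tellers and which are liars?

Ravi: truth-teller, Alice: truth-teller, Ines: truth-teller

Consider Ravi. Suppose Ravi is a liar.
Then no assignment of the remaining roles makes every statement match its speaker's type — contradiction.
So Ravi is a truth-teller.
With that fixed, Ines's statement is true, so Ines is a truth-teller.
With that fixed, Alice's statement is true, so Alice is a truth-teller.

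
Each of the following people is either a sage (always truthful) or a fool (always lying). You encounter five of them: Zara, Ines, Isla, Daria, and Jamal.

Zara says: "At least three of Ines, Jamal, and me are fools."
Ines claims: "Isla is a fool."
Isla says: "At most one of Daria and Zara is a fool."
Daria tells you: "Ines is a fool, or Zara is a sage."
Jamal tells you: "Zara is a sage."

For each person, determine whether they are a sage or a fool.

Consider Zara. Suppose Zara is a sage.
Then Zara's own statement would have to be true, but it can't be — contradiction.
So Zara is a fool.
With that fixed, Jamal's statement is false, so Jamal is a fool.
Consider Ines. Suppose Ines is a fool.
Then Zara's statement comes out true, contradicting Zara being a fool.
So Ines is a sage.
With that fixed, Daria's statement is false, so Daria is a fool.
With that fixed, Isla's statement is false, so Isla is a fool.

Zara: fool, Ines: sage, Isla: fool, Daria: fool, Jamal: fool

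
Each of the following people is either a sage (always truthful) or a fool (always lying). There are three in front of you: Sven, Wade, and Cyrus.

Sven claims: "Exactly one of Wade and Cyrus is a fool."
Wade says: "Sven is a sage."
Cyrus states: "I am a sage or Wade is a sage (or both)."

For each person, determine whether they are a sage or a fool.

Consider Sven. Suppose Sven is a sage.
Then no assignment of the remaining roles makes every statement match its speaker's type — contradiction.
So Sven is a fool.
With that fixed, Wade's statement is false, so Wade is a fool.
Consider Cyrus. Suppose Cyrus is a sage.
Then Sven's statement comes out true, contradicting Sven being a fool.
So Cyrus is a fool.

Sven: fool, Wade: fool, Cyrus: fool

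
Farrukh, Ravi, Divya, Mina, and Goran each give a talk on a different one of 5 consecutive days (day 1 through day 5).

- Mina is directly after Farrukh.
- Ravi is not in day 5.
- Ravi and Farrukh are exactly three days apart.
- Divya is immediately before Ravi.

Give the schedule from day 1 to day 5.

From clue 1: Farrukh is in {1,2,3,4}.
From clues 1–3: Farrukh is in {1,4}.
From clues 1–4: Farrukh → day 1, Mina → day 2, Divya → day 3, Ravi → day 4, Goran → day 5.

Farrukh, Mina, Divya, Ravi, Goran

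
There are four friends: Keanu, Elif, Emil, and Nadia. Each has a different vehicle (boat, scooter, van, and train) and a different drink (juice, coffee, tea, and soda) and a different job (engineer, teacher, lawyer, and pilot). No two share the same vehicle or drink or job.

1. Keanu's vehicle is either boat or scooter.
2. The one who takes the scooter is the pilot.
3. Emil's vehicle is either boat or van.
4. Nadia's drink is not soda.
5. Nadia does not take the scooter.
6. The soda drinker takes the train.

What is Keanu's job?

With clues 1–6, engineer, lawyer, and teacher are impossible for Keanu's job.
That leaves pilot.

pilot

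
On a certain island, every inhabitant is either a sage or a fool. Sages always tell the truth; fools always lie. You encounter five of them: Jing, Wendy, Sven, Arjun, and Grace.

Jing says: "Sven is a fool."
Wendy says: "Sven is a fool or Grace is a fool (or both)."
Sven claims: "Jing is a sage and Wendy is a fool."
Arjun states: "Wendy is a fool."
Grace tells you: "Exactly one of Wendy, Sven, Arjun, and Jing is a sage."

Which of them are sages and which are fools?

Consider Jing. Suppose Jing is a fool.
Then no assignment of the remaining roles makes every statement match its speaker's type — contradiction.
So Jing is a sage.
Consider Wendy. Suppose Wendy is a fool.
Then no assignment of the remaining roles makes every statement match its speaker's type — contradiction.
So Wendy is a sage.
With that fixed, Sven's statement is false, so Sven is a fool.
With that fixed, Arjun's statement is false, so Arjun is a fool.
With that fixed, Grace's statement is false, so Grace is a fool.

Jing: sage, Wendy: sage, Sven: fool, Arjun: fool, Grace: fool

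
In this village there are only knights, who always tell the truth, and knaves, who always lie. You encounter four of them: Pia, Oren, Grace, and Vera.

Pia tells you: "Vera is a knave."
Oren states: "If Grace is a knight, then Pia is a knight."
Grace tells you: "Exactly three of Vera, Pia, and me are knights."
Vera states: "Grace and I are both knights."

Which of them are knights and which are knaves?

Consider Pia. Suppose Pia is a knave.
Then no assignment of the remaining roles makes every statement match its speaker's type — contradiction.
So Pia is a knight.
With that fixed, Oren's statement is true, so Oren is a knight.
Consider Grace. Suppose Grace is a knight.
Then no assignment of the remaining roles makes every statement match its speaker's type — contradiction.
So Grace is a knave.
With that fixed, Vera's statement is false, so Vera is a knave.

Pia: knight, Oren: knight, Grace: knave, Vera: knave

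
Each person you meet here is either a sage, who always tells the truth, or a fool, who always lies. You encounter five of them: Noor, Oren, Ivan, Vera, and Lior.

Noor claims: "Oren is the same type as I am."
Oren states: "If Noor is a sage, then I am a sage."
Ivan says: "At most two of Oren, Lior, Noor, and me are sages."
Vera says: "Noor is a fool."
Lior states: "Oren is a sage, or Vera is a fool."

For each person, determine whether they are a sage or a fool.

Consider Noor. Suppose Noor is a fool.
Then no assignment of the remaining roles makes every statement match its speaker's type — contradiction.
So Noor is a sage.
With that fixed, Vera's statement is false, so Vera is a fool.
With that fixed, Lior's statement is true, so Lior is a sage.
Consider Oren. Suppose Oren is a fool.
Then Noor's statement comes out false, contradicting Noor being a sage.
So Oren is a sage.
With that fixed, Ivan's statement is false, so Ivan is a fool.

Noor: sage, Oren: sage, Ivan: fool, Vera: fool, Lior: sage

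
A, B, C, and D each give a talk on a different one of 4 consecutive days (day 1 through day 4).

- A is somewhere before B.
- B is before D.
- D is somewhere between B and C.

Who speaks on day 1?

A

With clue 1, B is ruled out for day 1.
With clues 1–2, D is ruled out for day 1.
With clues 1–3, C is ruled out for day 1.
So day 1 is A.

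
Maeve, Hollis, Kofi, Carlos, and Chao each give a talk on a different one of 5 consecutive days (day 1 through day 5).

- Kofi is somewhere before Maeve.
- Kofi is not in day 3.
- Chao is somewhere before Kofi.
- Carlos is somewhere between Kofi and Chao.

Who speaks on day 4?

With clues 1–3, Chao is ruled out for day 4.
With clues 1–4, Carlos, Hollis, and Maeve are ruled out for day 4.
So day 4 is Kofi.

Kofi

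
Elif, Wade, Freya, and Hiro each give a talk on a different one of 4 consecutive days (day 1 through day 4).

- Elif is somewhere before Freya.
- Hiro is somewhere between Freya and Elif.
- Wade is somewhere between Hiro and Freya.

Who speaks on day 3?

With clues 1–2, Elif is ruled out for day 3.
With clues 1–3, Freya and Hiro are ruled out for day 3.
So day 3 is Wade.

Wade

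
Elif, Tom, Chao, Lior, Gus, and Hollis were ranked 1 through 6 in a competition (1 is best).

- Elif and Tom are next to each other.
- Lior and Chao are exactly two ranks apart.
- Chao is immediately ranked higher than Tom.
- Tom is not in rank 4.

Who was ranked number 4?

Chao

With clues 1–3, Elif, Gus, Hollis, and Lior are ruled out for rank 4.
With clues 1–4, Tom is ruled out for rank 4.
So rank 4 is Chao.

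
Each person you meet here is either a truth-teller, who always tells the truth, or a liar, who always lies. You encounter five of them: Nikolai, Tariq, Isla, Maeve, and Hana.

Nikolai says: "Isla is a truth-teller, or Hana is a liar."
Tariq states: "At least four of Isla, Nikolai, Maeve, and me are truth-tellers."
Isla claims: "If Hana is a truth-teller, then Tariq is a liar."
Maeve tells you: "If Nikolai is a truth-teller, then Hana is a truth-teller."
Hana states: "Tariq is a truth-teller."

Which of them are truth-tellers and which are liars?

Nikolai: truth-teller, Tariq: liar, Isla: truth-teller, Maeve: liar, Hana: liar

Consider Nikolai. Suppose Nikolai is a liar.
Then no assignment of the remaining roles makes every statement match its speaker's type — contradiction.
So Nikolai is a truth-teller.
Consider Tariq. Suppose Tariq is a truth-teller.
Then no assignment of the remaining roles makes every statement match its speaker's type — contradiction.
So Tariq is a liar.
With that fixed, Isla's statement is true, so Isla is a truth-teller.
With that fixed, Hana's statement is false, so Hana is a liar.
With that fixed, Maeve's statement is false, so Maeve is a liar.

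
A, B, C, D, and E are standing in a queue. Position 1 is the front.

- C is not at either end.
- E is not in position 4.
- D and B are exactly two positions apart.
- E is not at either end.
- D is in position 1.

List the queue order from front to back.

From clue 1: C is in {2,3,4}.
From clues 1–4: E → position 2, C → position 4.
From clues 1–5: D → position 1, B → position 3, A → position 5.

D, E, B, C, A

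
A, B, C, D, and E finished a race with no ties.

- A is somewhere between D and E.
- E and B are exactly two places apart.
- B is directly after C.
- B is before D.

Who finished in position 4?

With clues 1–3, B, D, and E are ruled out for place 4.
With clues 1–4, C is ruled out for place 4.
So place 4 is A.

A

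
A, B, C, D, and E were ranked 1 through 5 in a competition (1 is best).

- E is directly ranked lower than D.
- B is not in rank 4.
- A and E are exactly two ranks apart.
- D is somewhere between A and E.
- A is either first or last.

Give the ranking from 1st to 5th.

A, D, E, C, B

From clue 1: D is in {1,2,3,4}.
From clues 1–2: B is in {1,2,3,5}.
From clues 1–4: A is in {1,2,3}.
From clues 1–5: A → rank 1, D → rank 2, E → rank 3, C → rank 4, B → rank 5.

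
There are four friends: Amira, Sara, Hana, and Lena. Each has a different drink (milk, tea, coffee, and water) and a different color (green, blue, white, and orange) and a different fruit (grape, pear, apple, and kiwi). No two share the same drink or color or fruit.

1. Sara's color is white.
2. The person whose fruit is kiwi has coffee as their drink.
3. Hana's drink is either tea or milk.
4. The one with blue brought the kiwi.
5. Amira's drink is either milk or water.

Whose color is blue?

Lena

Clue 1 rules out Sara for the one with color blue.
With clues 1–4, Hana is impossible for the one with color blue.
With clues 1–5, Amira is impossible for the one with color blue.
That leaves Lena.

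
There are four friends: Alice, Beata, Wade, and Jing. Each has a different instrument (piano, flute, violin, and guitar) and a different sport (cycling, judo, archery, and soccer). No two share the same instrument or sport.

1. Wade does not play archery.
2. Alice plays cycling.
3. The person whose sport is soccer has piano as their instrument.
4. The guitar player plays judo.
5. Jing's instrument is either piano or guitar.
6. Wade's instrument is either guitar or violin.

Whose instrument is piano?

With clues 1–3, Alice is impossible for the one with instrument piano.
With clues 1–5, Beata is impossible for the one with instrument piano.
With clues 1–6, Wade is impossible for the one with instrument piano.
That leaves Jing.

Jing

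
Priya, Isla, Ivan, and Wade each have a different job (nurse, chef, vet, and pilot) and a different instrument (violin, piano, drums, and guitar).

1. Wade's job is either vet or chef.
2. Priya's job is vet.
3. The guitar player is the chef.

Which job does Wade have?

Clue 1 rules out nurse and pilot for Wade's job.
With clues 1–2, vet is impossible for Wade's job.
That leaves chef.

chef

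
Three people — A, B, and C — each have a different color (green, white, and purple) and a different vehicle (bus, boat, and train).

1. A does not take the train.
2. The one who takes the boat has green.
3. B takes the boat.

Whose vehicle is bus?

With clues 1–3, B and C are impossible for the one with vehicle bus.
That leaves A.

A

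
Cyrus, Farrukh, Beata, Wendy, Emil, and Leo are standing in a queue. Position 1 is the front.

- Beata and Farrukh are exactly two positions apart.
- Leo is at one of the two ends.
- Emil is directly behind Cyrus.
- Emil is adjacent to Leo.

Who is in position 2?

With clues 1–2, Leo is ruled out for position 2.
With clues 1–4, Beata, Cyrus, Emil, and Farrukh are ruled out for position 2.
So position 2 is Wendy.

Wendy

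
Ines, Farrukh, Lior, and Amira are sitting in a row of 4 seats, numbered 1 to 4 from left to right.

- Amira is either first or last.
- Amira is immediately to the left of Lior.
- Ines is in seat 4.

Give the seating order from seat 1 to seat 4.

From clue 1: Amira is in {1,4}.
From clues 1–2: Amira → seat 1, Lior → seat 2.
From clues 1–3: Farrukh → seat 3, Ines → seat 4.

Amira, Lior, Farrukh, Ines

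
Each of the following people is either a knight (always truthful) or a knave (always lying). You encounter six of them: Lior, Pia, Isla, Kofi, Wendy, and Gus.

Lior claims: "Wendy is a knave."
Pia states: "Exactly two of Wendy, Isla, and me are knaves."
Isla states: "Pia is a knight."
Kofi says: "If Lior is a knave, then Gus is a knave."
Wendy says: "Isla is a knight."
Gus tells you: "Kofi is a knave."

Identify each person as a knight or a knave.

Consider Lior. Suppose Lior is a knave.
Then no assignment of the remaining roles makes every statement match its speaker's type — contradiction.
So Lior is a knight.
With that fixed, Kofi's statement is true, so Kofi is a knight.
With that fixed, Gus's statement is false, so Gus is a knave.
Consider Pia. Suppose Pia is a knight.
Then no assignment of the remaining roles makes every statement match its speaker's type — contradiction.
So Pia is a knave.
With that fixed, Isla's statement is false, so Isla is a knave.
With that fixed, Wendy's statement is false, so Wendy is a knave.

Lior: knight, Pia: knave, Isla: knave, Kofi: knight, Wendy: knave, Gus: knave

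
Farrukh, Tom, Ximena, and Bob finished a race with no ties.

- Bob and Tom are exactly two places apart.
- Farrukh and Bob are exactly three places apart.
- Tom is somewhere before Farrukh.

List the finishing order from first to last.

Bob, Ximena, Tom, Farrukh

From clues 1–2: Farrukh is in {1,4}.
From clues 1–3: Bob → place 1, Ximena → place 2, Tom → place 3, Farrukh → place 4.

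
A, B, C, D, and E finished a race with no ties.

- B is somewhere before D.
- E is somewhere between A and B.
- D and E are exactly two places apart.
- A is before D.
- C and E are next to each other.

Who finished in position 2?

C

With clues 1–4, D is ruled out for place 2.
With clues 1–5, A, B, and E are ruled out for place 2.
So place 2 is C.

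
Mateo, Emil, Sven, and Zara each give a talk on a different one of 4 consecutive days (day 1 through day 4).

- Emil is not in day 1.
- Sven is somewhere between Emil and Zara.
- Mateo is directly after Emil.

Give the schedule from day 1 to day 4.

Zara, Sven, Emil, Mateo

From clue 1: Emil is in {2,3,4}.
From clues 1–2: Sven is in {2,3}.
From clues 1–3: Zara → day 1, Sven → day 2, Emil → day 3, Mateo → day 4.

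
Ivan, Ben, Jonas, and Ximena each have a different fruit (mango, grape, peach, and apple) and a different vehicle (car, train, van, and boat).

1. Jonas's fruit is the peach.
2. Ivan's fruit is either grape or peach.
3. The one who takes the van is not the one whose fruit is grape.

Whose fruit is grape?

Ivan

Clue 1 rules out Jonas for the one with fruit grape.
With clues 1–2, Ben and Ximena are impossible for the one with fruit grape.
That leaves Ivan.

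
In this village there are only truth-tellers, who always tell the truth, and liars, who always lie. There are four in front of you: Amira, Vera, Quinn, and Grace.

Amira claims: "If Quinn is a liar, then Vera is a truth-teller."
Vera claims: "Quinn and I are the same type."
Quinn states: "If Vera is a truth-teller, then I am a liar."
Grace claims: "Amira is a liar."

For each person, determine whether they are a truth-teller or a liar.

Consider Amira. Suppose Amira is a liar.
Then no assignment of the remaining roles makes every statement match its speaker's type — contradiction.
So Amira is a truth-teller.
With that fixed, Grace's statement is false, so Grace is a liar.
Consider Vera. Suppose Vera is a truth-teller.
Then whichever role Quinn has, Quinn's statement has the wrong truth value — contradiction.
So Vera is a liar.
With that fixed, Quinn's statement is true, so Quinn is a truth-teller.

Amira: truth-teller, Vera: liar, Quinn: truth-teller, Grace: liar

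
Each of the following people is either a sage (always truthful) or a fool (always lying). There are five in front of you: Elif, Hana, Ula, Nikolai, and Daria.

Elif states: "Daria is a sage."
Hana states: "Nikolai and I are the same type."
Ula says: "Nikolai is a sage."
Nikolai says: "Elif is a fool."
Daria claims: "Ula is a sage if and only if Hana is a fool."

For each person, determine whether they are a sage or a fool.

Elif: fool, Hana: sage, Ula: sage, Nikolai: sage, Daria: fool

Consider Elif. Suppose Elif is a sage.
Then no assignment of the remaining roles makes every statement match its speaker's type — contradiction.
So Elif is a fool.
With that fixed, Nikolai's statement is true, so Nikolai is a sage.
With that fixed, Ula's statement is true, so Ula is a sage.
Consider Hana. Suppose Hana is a fool.
Then no assignment of the remaining roles makes every statement match its speaker's type — contradiction.
So Hana is a sage.
With that fixed, Daria's statement is false, so Daria is a fool.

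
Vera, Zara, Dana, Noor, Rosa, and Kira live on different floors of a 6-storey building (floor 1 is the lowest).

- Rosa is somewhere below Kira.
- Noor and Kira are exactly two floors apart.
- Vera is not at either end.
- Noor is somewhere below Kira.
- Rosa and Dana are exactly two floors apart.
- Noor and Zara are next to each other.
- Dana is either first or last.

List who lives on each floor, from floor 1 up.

From clue 1: Rosa is in {1,2,3,4,5}.
From clues 1–3: Vera is in {2,3,4,5}.
From clues 1–5: Vera is in {2,5}.
From clues 1–6: Vera → floor 2, Noor → floor 4, Zara → floor 5, Kira → floor 6.
From clues 1–7: Dana → floor 1, Rosa → floor 3.

Dana, Vera, Rosa, Noor, Zara, Kira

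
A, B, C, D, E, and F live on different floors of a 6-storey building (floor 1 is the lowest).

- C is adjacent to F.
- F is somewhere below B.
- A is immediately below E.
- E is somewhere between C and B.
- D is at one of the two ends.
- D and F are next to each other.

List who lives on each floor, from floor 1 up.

D, F, C, A, E, B

From clues 1–2: B is in {3,4,5,6}.
From clues 1–4: A is in {3,4}.
From clues 1–6: D → floor 1, F → floor 2, C → floor 3, A → floor 4, E → floor 5, B → floor 6.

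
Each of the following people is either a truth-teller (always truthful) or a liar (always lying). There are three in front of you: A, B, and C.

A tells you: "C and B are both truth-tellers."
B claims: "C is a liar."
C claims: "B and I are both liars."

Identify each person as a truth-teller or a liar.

A: liar, B: truth-teller, C: liar

Consider A. Suppose A is a truth-teller.
Then no assignment of the remaining roles makes every statement match its speaker's type — contradiction.
So A is a liar.
Consider B. Suppose B is a liar.
Then whichever role C has, C's statement has the wrong truth value — contradiction.
So B is a truth-teller.
With that fixed, C's statement is false, so C is a liar.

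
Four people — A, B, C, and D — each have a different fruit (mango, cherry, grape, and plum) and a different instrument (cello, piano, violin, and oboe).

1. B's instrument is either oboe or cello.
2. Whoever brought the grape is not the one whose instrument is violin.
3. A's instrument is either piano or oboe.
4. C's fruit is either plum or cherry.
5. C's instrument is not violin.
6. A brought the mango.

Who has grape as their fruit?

With clues 1–4, C is impossible for the one with fruit grape.
With clues 1–5, D is impossible for the one with fruit grape.
With clues 1–6, A is impossible for the one with fruit grape.
That leaves B.

B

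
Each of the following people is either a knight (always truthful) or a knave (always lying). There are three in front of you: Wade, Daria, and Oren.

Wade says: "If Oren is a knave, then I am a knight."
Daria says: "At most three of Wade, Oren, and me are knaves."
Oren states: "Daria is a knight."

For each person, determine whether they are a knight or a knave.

Regardless of anyone's role, Daria's statement is true, so Daria is a knight.
With that fixed, Oren's statement is true, so Oren is a knight.
With that fixed, Wade's statement is true, so Wade is a knight.

Wade: knight, Daria: knight, Oren: knight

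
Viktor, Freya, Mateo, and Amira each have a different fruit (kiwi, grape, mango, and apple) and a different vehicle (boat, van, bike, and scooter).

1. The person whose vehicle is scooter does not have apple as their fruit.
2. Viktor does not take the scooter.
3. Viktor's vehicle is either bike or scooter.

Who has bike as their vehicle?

Viktor

With clues 1–3, Amira, Freya, and Mateo are impossible for the one with vehicle bike.
That leaves Viktor.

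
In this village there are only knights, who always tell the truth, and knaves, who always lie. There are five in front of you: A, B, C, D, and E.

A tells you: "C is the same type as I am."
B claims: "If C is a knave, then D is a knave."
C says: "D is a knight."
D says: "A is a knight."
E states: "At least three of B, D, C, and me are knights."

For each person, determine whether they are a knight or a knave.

A: knight, B: knight, C: knight, D: knight, E: knight

Consider A. Suppose A is a knave.
Then no assignment of the remaining roles makes every statement match its speaker's type — contradiction.
So A is a knight.
With that fixed, D's statement is true, so D is a knight.
With that fixed, C's statement is true, so C is a knight.
With that fixed, B's statement is true, so B is a knight.
With that fixed, E's statement is true, so E is a knight.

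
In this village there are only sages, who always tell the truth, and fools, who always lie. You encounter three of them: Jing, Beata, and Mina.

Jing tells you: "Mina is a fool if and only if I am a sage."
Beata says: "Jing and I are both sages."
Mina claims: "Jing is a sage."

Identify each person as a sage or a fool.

Consider Jing. Suppose Jing is a sage.
Then no assignment of the remaining roles makes every statement match its speaker's type — contradiction.
So Jing is a fool.
With that fixed, Beata's statement is false, so Beata is a fool.
With that fixed, Mina's statement is false, so Mina is a fool.

Jing: fool, Beata: fool, Mina: fool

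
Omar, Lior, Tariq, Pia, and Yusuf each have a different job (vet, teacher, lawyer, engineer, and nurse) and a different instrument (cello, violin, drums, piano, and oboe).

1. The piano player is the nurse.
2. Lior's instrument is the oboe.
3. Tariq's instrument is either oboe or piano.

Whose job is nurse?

Tariq

With clues 1–2, Lior is impossible for the one with job nurse.
With clues 1–3, Omar, Pia, and Yusuf are impossible for the one with job nurse.
That leaves Tariq.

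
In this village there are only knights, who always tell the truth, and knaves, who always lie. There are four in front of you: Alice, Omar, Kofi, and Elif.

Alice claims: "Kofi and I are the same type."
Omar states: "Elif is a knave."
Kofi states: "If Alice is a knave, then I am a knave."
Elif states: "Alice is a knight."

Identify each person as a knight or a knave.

Alice: knight, Omar: knave, Kofi: knight, Elif: knight

Consider Alice. Suppose Alice is a knave.
Then whichever role Kofi has, Kofi's statement has the wrong truth value — contradiction.
So Alice is a knight.
With that fixed, Kofi's statement is true, so Kofi is a knight.
With that fixed, Elif's statement is true, so Elif is a knight.
With that fixed, Omar's statement is false, so Omar is a knave.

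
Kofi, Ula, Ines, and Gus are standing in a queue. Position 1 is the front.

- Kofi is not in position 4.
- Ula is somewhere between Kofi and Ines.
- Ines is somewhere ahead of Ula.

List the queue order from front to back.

From clue 1: Kofi is in {1,2,3}.
From clues 1–2: Ula is in {2,3}.
From clues 1–3: Ines → position 1, Ula → position 2, Kofi → position 3, Gus → position 4.

Ines, Ula, Kofi, Gus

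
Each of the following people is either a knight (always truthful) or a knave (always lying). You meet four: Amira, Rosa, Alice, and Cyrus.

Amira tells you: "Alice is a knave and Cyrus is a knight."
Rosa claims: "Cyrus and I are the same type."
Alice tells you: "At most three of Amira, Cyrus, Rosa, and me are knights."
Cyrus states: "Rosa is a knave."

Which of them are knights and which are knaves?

Consider Amira. Suppose Amira is a knight.
Then no assignment of the remaining roles makes every statement match its speaker's type — contradiction.
So Amira is a knave.
With that fixed, Alice's statement is true, so Alice is a knight.
Consider Rosa. Suppose Rosa is a knight.
Then no assignment of the remaining roles makes every statement match its speaker's type — contradiction.
So Rosa is a knave.
With that fixed, Cyrus's statement is true, so Cyrus is a knight.

Amira: knave, Rosa: knave, Alice: knight, Cyrus: knight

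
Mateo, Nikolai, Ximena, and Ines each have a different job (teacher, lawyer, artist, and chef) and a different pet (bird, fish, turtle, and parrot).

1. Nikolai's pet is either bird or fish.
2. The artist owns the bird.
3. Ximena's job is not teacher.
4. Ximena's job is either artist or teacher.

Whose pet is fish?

With clues 1–4, Ines, Mateo, and Ximena are impossible for the one with pet fish.
That leaves Nikolai.

Nikolai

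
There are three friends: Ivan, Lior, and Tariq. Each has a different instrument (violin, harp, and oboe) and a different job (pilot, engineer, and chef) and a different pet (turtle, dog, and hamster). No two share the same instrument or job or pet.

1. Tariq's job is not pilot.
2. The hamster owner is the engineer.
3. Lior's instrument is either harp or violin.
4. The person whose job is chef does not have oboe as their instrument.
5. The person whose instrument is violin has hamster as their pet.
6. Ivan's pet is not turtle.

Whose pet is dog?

With clues 1–6, Lior and Tariq are impossible for the one with pet dog.
That leaves Ivan.

Ivan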